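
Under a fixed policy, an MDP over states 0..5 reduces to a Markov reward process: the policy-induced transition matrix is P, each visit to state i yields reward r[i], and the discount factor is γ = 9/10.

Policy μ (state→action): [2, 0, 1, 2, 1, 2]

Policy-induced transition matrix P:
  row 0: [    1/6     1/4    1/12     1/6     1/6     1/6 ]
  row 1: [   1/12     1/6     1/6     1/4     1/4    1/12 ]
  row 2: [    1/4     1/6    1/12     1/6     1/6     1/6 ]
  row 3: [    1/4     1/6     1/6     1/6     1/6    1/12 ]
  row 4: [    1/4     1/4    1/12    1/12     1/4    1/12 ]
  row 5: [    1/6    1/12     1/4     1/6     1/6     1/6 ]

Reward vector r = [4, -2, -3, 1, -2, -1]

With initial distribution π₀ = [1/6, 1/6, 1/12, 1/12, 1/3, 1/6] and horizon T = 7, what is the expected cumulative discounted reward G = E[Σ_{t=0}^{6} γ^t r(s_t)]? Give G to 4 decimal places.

t=0: π = [0.1667, 0.1667, 0.0833, 0.0833, 0.3333, 0.1667], E[r] = -0.6667, γ^t·E[r] = -0.666667, running G = -0.666667
t=1: π = [0.1944, 0.1944, 0.1319, 0.1528, 0.2083, 0.1181], E[r] = -0.3889, γ^t·E[r] = -0.350000, running G = -1.016667
t=2: π = [0.1916, 0.1904, 0.1319, 0.1655, 0.2002, 0.1204], E[r] = -0.3657, γ^t·E[r] = -0.296250, running G = -1.312917
t=3: π = [0.1923, 0.1893, 0.1331, 0.1658, 0.1992, 0.1203], E[r] = -0.3615, γ^t·E[r] = -0.263566, running G = -1.576483
t=4: π = [0.1924, 0.1893, 0.1330, 0.1658, 0.1990, 0.1205], E[r] = -0.3606, γ^t·E[r] = -0.236574, running G = -1.813057
t=5: π = [0.1924, 0.1892, 0.1330, 0.1659, 0.1990, 0.1205], E[r] = -0.3607, γ^t·E[r] = -0.212967, running G = -2.026024
t=6: π = [0.1924, 0.1892, 0.1330, 0.1659, 0.1990, 0.1205], E[r] = -0.3606, γ^t·E[r] = -0.191661, running G = -2.217686

G = -2.2177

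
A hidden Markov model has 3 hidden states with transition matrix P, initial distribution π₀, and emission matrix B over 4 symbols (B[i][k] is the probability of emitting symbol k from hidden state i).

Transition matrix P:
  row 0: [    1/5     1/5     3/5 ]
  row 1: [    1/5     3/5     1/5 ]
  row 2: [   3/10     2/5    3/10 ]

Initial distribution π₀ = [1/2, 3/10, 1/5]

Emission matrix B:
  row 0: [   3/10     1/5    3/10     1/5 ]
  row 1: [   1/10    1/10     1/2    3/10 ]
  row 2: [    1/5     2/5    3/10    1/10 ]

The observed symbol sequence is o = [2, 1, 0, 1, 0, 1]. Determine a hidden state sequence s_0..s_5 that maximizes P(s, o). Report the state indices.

t=0: δ = [1.500e-01, 1.500e-01, 6.000e-02]  (obs o_0=2)
t=1: δ = [6.000e-03, 9.000e-03, 3.600e-02]  ψ = [0, 1, 0]  (obs o_1=1)
t=2: δ = [3.240e-03, 1.440e-03, 2.160e-03]  ψ = [2, 2, 2]  (obs o_2=0)
t=3: δ = [1.296e-04, 8.640e-05, 7.776e-04]  ψ = [0, 1, 0]  (obs o_3=1)
t=4: δ = [6.998e-05, 3.110e-05, 4.666e-05]  ψ = [2, 2, 2]  (obs o_4=0)
t=5: δ = [2.799e-06, 1.866e-06, 1.680e-05]  ψ = [0, 1, 0]  (obs o_5=1)
backtrack: best end state = 2; path = [0, 2, 0, 2, 0, 2]

path = [0, 2, 0, 2, 0, 2]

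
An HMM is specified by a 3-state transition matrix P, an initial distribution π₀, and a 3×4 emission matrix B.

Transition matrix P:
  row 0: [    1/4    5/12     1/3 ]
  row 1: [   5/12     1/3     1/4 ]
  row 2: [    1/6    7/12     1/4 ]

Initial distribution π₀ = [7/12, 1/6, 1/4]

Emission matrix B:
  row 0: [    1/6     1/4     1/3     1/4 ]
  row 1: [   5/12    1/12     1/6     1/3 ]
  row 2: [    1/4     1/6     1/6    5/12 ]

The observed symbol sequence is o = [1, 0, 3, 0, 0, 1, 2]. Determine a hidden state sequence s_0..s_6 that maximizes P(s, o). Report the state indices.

t=0: δ = [1.458e-01, 1.389e-02, 4.167e-02]  (obs o_0=1)
t=1: δ = [6.076e-03, 2.532e-02, 1.215e-02]  ψ = [0, 0, 0]  (obs o_1=0)
t=2: δ = [2.637e-03, 2.813e-03, 2.637e-03]  ψ = [1, 1, 1]  (obs o_2=3)
t=3: δ = [1.954e-04, 6.410e-04, 2.198e-04]  ψ = [1, 2, 0]  (obs o_3=0)
t=4: δ = [4.451e-05, 8.903e-05, 4.006e-05]  ψ = [1, 1, 1]  (obs o_4=0)
t=5: δ = [9.274e-06, 2.473e-06, 3.710e-06]  ψ = [1, 1, 1]  (obs o_5=1)
t=6: δ = [7.728e-07, 6.440e-07, 5.152e-07]  ψ = [0, 0, 0]  (obs o_6=2)
backtrack: best end state = 0; path = [0, 1, 2, 1, 1, 0, 0]

path = [0, 1, 2, 1, 1, 0, 0]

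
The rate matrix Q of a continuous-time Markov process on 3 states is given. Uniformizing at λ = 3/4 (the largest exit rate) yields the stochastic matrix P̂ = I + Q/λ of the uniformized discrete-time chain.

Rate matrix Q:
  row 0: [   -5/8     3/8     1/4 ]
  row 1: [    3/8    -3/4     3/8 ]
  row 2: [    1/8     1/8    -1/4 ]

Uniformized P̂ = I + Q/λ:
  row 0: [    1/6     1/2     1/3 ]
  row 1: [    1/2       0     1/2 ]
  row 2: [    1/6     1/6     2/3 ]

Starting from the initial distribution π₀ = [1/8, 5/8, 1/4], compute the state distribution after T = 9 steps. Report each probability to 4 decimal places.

π = [0.2370, 0.2104, 0.5527]

t=0: π = [0.1250, 0.6250, 0.2500]
t=1: π = [0.3750, 0.1042, 0.5208]
t=2: π = [0.2014, 0.2743, 0.5243]
t=3: π = [0.2581, 0.1881, 0.5538]
t=4: π = [0.2294, 0.2214, 0.5493]
t=5: π = [0.2405, 0.2062, 0.5533]
t=6: π = [0.2354, 0.2124, 0.5521]
t=7: π = [0.2375, 0.2097, 0.5528]
t=8: π = [0.2366, 0.2109, 0.5526]
t=9: π = [0.2370, 0.2104, 0.5527]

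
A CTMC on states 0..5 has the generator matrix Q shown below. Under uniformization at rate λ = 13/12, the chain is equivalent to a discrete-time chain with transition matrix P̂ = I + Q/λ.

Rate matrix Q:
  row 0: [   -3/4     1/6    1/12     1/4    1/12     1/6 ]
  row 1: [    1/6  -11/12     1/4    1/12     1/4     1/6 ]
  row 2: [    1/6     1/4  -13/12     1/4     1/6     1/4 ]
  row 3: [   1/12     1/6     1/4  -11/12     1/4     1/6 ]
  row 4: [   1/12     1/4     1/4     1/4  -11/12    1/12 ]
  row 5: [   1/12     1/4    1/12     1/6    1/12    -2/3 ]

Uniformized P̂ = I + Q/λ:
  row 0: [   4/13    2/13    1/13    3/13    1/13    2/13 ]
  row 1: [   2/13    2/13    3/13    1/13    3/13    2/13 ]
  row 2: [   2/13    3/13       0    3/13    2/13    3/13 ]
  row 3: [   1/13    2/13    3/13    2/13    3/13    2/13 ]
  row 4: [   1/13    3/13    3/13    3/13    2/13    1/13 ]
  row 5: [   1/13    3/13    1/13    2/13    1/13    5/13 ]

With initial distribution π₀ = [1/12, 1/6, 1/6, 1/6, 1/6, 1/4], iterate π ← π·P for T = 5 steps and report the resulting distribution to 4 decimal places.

π = [0.1338, 0.1924, 0.1459, 0.1726, 0.1563, 0.1990]

t=0: π = [0.0833, 0.1667, 0.1667, 0.1667, 0.1667, 0.2500]
t=1: π = [0.1218, 0.1987, 0.1410, 0.1731, 0.1538, 0.2115]
t=2: π = [0.1312, 0.1928, 0.1469, 0.1706, 0.1568, 0.2017]
t=3: π = [0.1333, 0.1927, 0.1457, 0.1725, 0.1562, 0.1996]
t=4: π = [0.1337, 0.1924, 0.1459, 0.1725, 0.1563, 0.1991]
t=5: π = [0.1338, 0.1924, 0.1459, 0.1726, 0.1563, 0.1990]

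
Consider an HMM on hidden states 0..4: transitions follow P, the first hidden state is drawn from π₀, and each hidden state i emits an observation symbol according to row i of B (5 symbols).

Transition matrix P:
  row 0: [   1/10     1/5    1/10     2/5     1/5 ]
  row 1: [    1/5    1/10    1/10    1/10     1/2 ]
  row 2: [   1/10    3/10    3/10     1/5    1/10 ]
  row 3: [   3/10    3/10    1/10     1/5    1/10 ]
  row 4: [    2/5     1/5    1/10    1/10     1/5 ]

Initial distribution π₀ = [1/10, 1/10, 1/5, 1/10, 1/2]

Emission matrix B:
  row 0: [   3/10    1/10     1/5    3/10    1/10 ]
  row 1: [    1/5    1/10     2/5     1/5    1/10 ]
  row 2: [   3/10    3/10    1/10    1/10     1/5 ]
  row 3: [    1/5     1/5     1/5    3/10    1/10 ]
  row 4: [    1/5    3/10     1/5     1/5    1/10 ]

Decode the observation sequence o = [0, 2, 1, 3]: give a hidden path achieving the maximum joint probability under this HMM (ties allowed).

t=0: δ = [3.000e-02, 2.000e-02, 6.000e-02, 2.000e-02, 1.000e-01]  (obs o_0=0)
t=1: δ = [8.000e-03, 8.000e-03, 1.800e-03, 2.400e-03, 4.000e-03]  ψ = [4, 4, 2, 0, 4]  (obs o_1=2)
t=2: δ = [1.600e-04, 1.600e-04, 2.400e-04, 6.400e-04, 1.200e-03]  ψ = [1, 0, 0, 0, 1]  (obs o_2=1)
t=3: δ = [1.440e-04, 4.800e-05, 1.200e-05, 3.840e-05, 4.800e-05]  ψ = [4, 4, 4, 3, 4]  (obs o_3=3)
backtrack: best end state = 0; path = [4, 1, 4, 0]

path = [4, 1, 4, 0]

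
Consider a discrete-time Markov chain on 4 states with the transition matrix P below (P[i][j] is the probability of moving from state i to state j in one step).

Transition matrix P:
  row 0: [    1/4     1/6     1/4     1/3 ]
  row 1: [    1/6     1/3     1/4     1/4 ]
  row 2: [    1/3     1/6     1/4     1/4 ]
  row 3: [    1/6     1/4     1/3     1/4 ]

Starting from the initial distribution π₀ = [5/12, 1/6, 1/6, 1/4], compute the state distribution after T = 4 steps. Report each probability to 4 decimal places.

t=0: π = [0.4167, 0.1667, 0.1667, 0.2500]
t=1: π = [0.2292, 0.2153, 0.2708, 0.2847]
t=2: π = [0.2309, 0.2263, 0.2737, 0.2691]
t=3: π = [0.2315, 0.2268, 0.2724, 0.2692]
t=4: π = [0.2314, 0.2269, 0.2724, 0.2693]

π = [0.2314, 0.2269, 0.2724, 0.2693]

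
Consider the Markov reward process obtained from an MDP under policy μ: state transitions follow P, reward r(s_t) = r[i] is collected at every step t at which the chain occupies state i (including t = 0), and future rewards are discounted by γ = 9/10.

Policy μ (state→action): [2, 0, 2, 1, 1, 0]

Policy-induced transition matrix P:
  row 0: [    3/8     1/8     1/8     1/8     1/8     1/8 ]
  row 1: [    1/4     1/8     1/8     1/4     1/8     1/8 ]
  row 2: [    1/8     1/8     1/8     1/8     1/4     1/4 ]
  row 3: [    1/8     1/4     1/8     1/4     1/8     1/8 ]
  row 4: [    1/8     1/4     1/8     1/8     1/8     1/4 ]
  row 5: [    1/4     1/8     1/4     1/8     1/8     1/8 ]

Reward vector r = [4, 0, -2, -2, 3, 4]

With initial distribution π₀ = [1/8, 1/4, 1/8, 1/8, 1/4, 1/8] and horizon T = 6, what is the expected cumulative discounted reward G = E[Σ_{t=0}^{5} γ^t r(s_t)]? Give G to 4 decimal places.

t=0: π = [0.1250, 0.2500, 0.1250, 0.1250, 0.2500, 0.1250], E[r] = 1.2500, γ^t·E[r] = 1.250000, running G = 1.250000
t=1: π = [0.2031, 0.1719, 0.1406, 0.1719, 0.1406, 0.1719], E[r] = 1.2969, γ^t·E[r] = 1.167188, running G = 2.417188
t=2: π = [0.2188, 0.1641, 0.1465, 0.1680, 0.1426, 0.1602], E[r] = 1.3145, γ^t·E[r] = 1.064707, running G = 3.481895
t=3: π = [0.2202, 0.1638, 0.1450, 0.1665, 0.1433, 0.1611], E[r] = 1.3323, γ^t·E[r] = 0.971229, running G = 4.453123
t=4: π = [0.2207, 0.1637, 0.1451, 0.1663, 0.1431, 0.1610], E[r] = 1.3334, γ^t·E[r] = 0.874827, running G = 5.327950
t=5: π = [0.2208, 0.1637, 0.1451, 0.1663, 0.1431, 0.1610], E[r] = 1.3339, γ^t·E[r] = 0.787628, running G = 6.115578

G = 6.1156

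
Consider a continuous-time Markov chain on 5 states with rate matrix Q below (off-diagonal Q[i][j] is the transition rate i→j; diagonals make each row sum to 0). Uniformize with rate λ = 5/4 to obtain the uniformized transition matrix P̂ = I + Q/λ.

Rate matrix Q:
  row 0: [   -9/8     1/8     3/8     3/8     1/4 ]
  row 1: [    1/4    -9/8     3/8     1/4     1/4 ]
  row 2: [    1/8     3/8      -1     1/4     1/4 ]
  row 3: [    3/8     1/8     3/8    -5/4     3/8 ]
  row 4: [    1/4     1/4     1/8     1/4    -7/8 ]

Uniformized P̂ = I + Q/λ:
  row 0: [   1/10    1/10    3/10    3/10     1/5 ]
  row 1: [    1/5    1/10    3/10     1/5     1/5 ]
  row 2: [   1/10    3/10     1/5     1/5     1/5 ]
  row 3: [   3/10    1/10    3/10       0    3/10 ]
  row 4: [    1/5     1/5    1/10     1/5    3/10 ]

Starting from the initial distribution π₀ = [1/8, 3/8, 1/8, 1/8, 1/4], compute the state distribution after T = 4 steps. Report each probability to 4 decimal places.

π = [0.1775, 0.1700, 0.2287, 0.1815, 0.2424]

t=0: π = [0.1250, 0.3750, 0.1250, 0.1250, 0.2500]
t=1: π = [0.1875, 0.1500, 0.2375, 0.1875, 0.2375]
t=2: π = [0.1763, 0.1713, 0.2288, 0.1813, 0.2425]
t=3: π = [0.1776, 0.1700, 0.2286, 0.1814, 0.2424]
t=4: π = [0.1775, 0.1700, 0.2287, 0.1815, 0.2424]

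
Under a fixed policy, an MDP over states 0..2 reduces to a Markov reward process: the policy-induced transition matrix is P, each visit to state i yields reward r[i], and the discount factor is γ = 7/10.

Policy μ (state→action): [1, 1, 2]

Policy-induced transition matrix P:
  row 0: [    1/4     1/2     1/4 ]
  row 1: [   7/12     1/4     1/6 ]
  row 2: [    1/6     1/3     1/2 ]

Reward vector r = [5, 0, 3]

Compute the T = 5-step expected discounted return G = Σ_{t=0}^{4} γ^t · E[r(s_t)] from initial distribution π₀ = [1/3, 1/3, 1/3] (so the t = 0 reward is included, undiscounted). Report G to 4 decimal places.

G = 7.2763

t=0: π = [0.3333, 0.3333, 0.3333], E[r] = 2.6667, γ^t·E[r] = 2.666667, running G = 2.666667
t=1: π = [0.3333, 0.3611, 0.3056], E[r] = 2.5833, γ^t·E[r] = 1.808333, running G = 4.475000
t=2: π = [0.3449, 0.3588, 0.2963], E[r] = 2.6134, γ^t·E[r] = 1.280579, running G = 5.755579
t=3: π = [0.3449, 0.3609, 0.2942], E[r] = 2.6071, γ^t·E[r] = 0.894222, running G = 6.649800
t=4: π = [0.3458, 0.3607, 0.2935], E[r] = 2.6094, γ^t·E[r] = 0.626507, running G = 7.276307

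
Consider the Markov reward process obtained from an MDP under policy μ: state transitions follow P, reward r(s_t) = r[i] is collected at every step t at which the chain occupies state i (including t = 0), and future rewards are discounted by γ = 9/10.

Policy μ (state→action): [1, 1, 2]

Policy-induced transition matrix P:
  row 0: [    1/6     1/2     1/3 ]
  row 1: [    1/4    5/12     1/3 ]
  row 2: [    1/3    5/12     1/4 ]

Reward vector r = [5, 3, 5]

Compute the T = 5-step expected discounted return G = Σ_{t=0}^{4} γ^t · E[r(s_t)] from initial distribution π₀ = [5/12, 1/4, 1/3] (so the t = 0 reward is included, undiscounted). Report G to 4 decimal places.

G = 17.2421

t=0: π = [0.4167, 0.2500, 0.3333], E[r] = 4.5000, γ^t·E[r] = 4.500000, running G = 4.500000
t=1: π = [0.2431, 0.4514, 0.3056], E[r] = 4.0972, γ^t·E[r] = 3.687500, running G = 8.187500
t=2: π = [0.2552, 0.4369, 0.3079], E[r] = 4.1262, γ^t·E[r] = 3.342188, running G = 11.529688
t=3: π = [0.2544, 0.4379, 0.3077], E[r] = 4.1241, γ^t·E[r] = 3.006492, running G = 14.536180
t=4: π = [0.2544, 0.4379, 0.3077], E[r] = 4.1243, γ^t·E[r] = 2.705933, running G = 17.242112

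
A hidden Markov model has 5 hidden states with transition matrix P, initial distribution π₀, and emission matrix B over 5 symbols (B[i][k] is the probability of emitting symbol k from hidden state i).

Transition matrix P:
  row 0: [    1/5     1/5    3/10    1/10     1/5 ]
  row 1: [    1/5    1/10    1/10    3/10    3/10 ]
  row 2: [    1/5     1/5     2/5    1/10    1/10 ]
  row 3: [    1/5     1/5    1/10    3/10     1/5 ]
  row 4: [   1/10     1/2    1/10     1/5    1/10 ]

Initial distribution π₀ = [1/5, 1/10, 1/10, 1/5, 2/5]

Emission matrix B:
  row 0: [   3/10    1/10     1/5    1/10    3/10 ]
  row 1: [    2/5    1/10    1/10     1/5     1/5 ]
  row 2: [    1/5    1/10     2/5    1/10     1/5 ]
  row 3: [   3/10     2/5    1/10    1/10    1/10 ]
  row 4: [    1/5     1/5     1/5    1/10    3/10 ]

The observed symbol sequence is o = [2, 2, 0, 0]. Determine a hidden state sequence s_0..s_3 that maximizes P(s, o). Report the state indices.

path = [4, 1, 4, 1]

t=0: δ = [4.000e-02, 1.000e-02, 4.000e-02, 2.000e-02, 8.000e-02]  (obs o_0=2)
t=1: δ = [1.600e-03, 4.000e-03, 6.400e-03, 1.600e-03, 1.600e-03]  ψ = [0, 4, 2, 4, 0]  (obs o_1=2)
t=2: δ = [3.840e-04, 5.120e-04, 5.120e-04, 3.600e-04, 2.400e-04]  ψ = [2, 2, 2, 1, 1]  (obs o_2=0)
t=3: δ = [3.072e-05, 4.800e-05, 4.096e-05, 4.608e-05, 3.072e-05]  ψ = [1, 4, 2, 1, 1]  (obs o_3=0)
backtrack: best end state = 1; path = [4, 1, 4, 1]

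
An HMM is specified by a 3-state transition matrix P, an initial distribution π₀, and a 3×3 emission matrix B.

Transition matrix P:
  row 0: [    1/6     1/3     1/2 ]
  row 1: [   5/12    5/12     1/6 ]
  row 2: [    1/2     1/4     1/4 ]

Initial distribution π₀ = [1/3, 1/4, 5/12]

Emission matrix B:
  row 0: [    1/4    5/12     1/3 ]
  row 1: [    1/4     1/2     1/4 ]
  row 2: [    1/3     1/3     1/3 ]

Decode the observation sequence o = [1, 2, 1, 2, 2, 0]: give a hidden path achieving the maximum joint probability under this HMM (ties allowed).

t=0: δ = [1.389e-01, 1.250e-01, 1.389e-01]  (obs o_0=1)
t=1: δ = [2.315e-02, 1.302e-02, 2.315e-02]  ψ = [2, 1, 0]  (obs o_1=2)
t=2: δ = [4.823e-03, 3.858e-03, 3.858e-03]  ψ = [2, 0, 0]  (obs o_2=1)
t=3: δ = [6.430e-04, 4.019e-04, 8.038e-04]  ψ = [2, 0, 0]  (obs o_3=2)
t=4: δ = [1.340e-04, 5.358e-05, 1.072e-04]  ψ = [2, 0, 0]  (obs o_4=2)
t=5: δ = [1.340e-05, 1.116e-05, 2.233e-05]  ψ = [2, 0, 0]  (obs o_5=0)
backtrack: best end state = 2; path = [0, 2, 0, 2, 0, 2]

path = [0, 2, 0, 2, 0, 2]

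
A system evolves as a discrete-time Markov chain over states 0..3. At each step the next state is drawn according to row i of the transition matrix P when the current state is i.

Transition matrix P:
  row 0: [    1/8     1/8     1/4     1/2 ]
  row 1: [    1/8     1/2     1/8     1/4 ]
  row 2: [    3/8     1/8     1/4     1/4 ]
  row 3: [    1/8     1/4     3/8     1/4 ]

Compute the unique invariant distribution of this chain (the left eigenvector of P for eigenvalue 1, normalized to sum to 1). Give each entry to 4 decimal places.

Balance equations π_j = Σ_i π_i·P[i][j]:
  π_0 = 1/8·π_0 + 1/8·π_1 + 3/8·π_2 + 1/8·π_3
  π_1 = 1/8·π_0 + 1/2·π_1 + 1/8·π_2 + 1/4·π_3
  π_2 = 1/4·π_0 + 1/8·π_1 + 1/4·π_2 + 3/8·π_3
  normalize: π_0 + π_1 + π_2 + π_3 = 1
Solving the linear system gives exactly π = [10/53, 55/212, 27/106, 63/212].

π = [0.1887, 0.2594, 0.2547, 0.2972]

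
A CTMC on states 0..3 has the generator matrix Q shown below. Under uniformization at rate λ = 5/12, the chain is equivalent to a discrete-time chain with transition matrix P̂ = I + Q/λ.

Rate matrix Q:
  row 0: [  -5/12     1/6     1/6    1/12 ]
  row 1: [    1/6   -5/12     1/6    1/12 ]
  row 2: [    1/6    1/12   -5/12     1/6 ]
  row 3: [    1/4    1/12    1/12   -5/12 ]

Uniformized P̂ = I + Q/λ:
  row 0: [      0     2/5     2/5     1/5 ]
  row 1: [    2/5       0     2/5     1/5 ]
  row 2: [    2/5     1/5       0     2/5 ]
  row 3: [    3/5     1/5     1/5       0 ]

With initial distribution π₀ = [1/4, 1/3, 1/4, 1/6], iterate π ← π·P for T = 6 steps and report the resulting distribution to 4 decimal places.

t=0: π = [0.2500, 0.3333, 0.2500, 0.1667]
t=1: π = [0.3333, 0.1833, 0.2667, 0.2167]
t=2: π = [0.3100, 0.2300, 0.2500, 0.2100]
t=3: π = [0.3180, 0.2160, 0.2580, 0.2080]
t=4: π = [0.3144, 0.2204, 0.2552, 0.2100]
t=5: π = [0.3162, 0.2188, 0.2559, 0.2090]
t=6: π = [0.3153, 0.2195, 0.2558, 0.2094]

π = [0.3153, 0.2195, 0.2558, 0.2094]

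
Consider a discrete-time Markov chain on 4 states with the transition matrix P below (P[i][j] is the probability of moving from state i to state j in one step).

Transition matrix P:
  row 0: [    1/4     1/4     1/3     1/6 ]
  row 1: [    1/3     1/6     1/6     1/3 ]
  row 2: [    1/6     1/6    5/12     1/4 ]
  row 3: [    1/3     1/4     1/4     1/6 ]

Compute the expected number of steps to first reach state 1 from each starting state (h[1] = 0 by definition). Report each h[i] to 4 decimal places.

First-step conditioning: h[1] = 0; for i ≠ 1, h[i] = 1 + Σ_k P[i][k]·h[k].
  h[0] = 1 + 1/4·h[0] + 1/3·h[2] + 1/6·h[3]
  h[2] = 1 + 1/6·h[0] + 5/12·h[2] + 1/4·h[3]
  h[3] = 1 + 1/3·h[0] + 1/4·h[2] + 1/6·h[3]
Solving the 3×3 linear system over states ≠ 1 gives exactly h = [1596/353, 0, 1740/353, 1584/353] (h[1] = 0 is the target).

h = [4.5212, 0.0000, 4.9292, 4.4873]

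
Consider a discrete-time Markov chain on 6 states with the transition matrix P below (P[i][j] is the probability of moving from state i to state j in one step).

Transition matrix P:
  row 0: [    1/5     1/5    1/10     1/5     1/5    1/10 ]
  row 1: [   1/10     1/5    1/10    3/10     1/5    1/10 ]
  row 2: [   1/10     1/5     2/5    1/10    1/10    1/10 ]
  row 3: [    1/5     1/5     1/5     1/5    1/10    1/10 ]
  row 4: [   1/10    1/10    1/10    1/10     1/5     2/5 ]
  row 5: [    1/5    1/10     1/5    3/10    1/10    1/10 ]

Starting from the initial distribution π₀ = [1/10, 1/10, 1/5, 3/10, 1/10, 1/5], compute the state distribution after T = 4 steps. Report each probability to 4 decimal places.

π = [0.1489, 0.1709, 0.1918, 0.1976, 0.1467, 0.1441]

t=0: π = [0.1000, 0.1000, 0.2000, 0.3000, 0.1000, 0.2000]
t=1: π = [0.1600, 0.1700, 0.2100, 0.2000, 0.1300, 0.1300]
t=2: π = [0.1490, 0.1740, 0.1960, 0.1960, 0.1460, 0.1390]
t=3: π = [0.1484, 0.1715, 0.1923, 0.1971, 0.1469, 0.1438]
t=4: π = [0.1489, 0.1709, 0.1918, 0.1976, 0.1467, 0.1441]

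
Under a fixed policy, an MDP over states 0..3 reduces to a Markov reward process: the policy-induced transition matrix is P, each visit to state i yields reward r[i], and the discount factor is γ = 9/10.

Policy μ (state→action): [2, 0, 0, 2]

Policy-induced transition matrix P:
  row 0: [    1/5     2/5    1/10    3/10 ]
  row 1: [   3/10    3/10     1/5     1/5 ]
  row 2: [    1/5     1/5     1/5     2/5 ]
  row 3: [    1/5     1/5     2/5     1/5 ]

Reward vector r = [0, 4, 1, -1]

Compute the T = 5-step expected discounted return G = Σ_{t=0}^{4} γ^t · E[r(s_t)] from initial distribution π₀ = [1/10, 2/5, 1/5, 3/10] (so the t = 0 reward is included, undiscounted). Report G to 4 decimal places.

t=0: π = [0.1000, 0.4000, 0.2000, 0.3000], E[r] = 1.5000, γ^t·E[r] = 1.500000, running G = 1.500000
t=1: π = [0.2400, 0.2600, 0.2500, 0.2500], E[r] = 1.0400, γ^t·E[r] = 0.936000, running G = 2.436000
t=2: π = [0.2260, 0.2740, 0.2260, 0.2740], E[r] = 1.0480, γ^t·E[r] = 0.848880, running G = 3.284880
t=3: π = [0.2274, 0.2726, 0.2322, 0.2678], E[r] = 1.0548, γ^t·E[r] = 0.768949, running G = 4.053829
t=4: π = [0.2273, 0.2727, 0.2308, 0.2692], E[r] = 1.0526, γ^t·E[r] = 0.690611, running G = 4.744440

G = 4.7444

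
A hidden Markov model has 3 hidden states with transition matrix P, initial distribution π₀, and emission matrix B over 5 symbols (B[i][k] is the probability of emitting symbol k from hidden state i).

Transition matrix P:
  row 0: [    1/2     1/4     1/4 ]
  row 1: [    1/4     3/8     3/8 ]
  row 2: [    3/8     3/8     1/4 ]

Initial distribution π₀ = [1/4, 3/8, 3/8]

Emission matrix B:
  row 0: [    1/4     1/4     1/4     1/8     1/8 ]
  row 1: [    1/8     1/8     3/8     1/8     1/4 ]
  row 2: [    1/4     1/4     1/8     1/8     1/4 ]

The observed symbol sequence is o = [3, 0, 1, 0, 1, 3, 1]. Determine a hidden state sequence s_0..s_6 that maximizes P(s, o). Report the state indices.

t=0: δ = [3.125e-02, 4.688e-02, 4.688e-02]  (obs o_0=3)
t=1: δ = [4.395e-03, 2.197e-03, 4.395e-03]  ψ = [2, 1, 1]  (obs o_1=0)
t=2: δ = [5.493e-04, 2.060e-04, 2.747e-04]  ψ = [0, 2, 0]  (obs o_2=1)
t=3: δ = [6.866e-05, 1.717e-05, 3.433e-05]  ψ = [0, 0, 0]  (obs o_3=0)
t=4: δ = [8.583e-06, 2.146e-06, 4.292e-06]  ψ = [0, 0, 0]  (obs o_4=1)
t=5: δ = [5.364e-07, 2.682e-07, 2.682e-07]  ψ = [0, 0, 0]  (obs o_5=3)
t=6: δ = [6.706e-08, 1.676e-08, 3.353e-08]  ψ = [0, 0, 0]  (obs o_6=1)
backtrack: best end state = 0; path = [2, 0, 0, 0, 0, 0, 0]

path = [2, 0, 0, 0, 0, 0, 0]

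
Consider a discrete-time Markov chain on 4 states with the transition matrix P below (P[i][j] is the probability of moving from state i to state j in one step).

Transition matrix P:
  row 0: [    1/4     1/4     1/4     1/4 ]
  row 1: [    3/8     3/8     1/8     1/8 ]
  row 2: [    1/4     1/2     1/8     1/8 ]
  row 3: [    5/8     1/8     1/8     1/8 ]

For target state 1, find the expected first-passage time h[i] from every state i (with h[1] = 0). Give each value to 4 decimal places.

h = [3.6364, 0.0000, 2.7727, 4.1364]

First-step conditioning: h[1] = 0; for i ≠ 1, h[i] = 1 + Σ_k P[i][k]·h[k].
  h[0] = 1 + 1/4·h[0] + 1/4·h[2] + 1/4·h[3]
  h[2] = 1 + 1/4·h[0] + 1/8·h[2] + 1/8·h[3]
  h[3] = 1 + 5/8·h[0] + 1/8·h[2] + 1/8·h[3]
Solving the 3×3 linear system over states ≠ 1 gives exactly h = [40/11, 0, 61/22, 91/22] (h[1] = 0 is the target).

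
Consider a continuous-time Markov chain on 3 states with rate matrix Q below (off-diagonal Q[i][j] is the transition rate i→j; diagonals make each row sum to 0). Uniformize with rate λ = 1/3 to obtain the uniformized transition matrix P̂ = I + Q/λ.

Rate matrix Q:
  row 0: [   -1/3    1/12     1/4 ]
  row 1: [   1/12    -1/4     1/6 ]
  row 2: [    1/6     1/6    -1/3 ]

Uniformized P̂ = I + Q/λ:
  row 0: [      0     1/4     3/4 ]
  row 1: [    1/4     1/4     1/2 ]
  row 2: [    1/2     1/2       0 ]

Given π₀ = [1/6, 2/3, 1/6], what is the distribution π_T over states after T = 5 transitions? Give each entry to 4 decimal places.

π = [0.2681, 0.3400, 0.3919]

t=0: π = [0.1667, 0.6667, 0.1667]
t=1: π = [0.2500, 0.2917, 0.4583]
t=2: π = [0.3021, 0.3646, 0.3333]
t=3: π = [0.2578, 0.3333, 0.4089]
t=4: π = [0.2878, 0.3522, 0.3600]
t=5: π = [0.2681, 0.3400, 0.3919]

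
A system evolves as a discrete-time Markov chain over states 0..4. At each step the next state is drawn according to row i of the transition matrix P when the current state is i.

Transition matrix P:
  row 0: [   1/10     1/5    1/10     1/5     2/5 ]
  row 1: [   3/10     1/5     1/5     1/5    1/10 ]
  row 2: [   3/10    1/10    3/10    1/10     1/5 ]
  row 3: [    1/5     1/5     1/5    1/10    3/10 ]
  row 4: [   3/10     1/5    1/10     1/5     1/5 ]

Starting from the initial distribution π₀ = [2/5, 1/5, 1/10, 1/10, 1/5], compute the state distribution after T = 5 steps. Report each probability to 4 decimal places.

t=0: π = [0.4000, 0.2000, 0.1000, 0.1000, 0.2000]
t=1: π = [0.2100, 0.1900, 0.1500, 0.1800, 0.2700]
t=2: π = [0.2400, 0.1850, 0.1670, 0.1670, 0.2410]
t=3: π = [0.2353, 0.1833, 0.1686, 0.1666, 0.2462]
t=4: π = [0.2363, 0.1831, 0.1687, 0.1665, 0.2454]
t=5: π = [0.2361, 0.1831, 0.1687, 0.1665, 0.2456]

π = [0.2361, 0.1831, 0.1687, 0.1665, 0.2456]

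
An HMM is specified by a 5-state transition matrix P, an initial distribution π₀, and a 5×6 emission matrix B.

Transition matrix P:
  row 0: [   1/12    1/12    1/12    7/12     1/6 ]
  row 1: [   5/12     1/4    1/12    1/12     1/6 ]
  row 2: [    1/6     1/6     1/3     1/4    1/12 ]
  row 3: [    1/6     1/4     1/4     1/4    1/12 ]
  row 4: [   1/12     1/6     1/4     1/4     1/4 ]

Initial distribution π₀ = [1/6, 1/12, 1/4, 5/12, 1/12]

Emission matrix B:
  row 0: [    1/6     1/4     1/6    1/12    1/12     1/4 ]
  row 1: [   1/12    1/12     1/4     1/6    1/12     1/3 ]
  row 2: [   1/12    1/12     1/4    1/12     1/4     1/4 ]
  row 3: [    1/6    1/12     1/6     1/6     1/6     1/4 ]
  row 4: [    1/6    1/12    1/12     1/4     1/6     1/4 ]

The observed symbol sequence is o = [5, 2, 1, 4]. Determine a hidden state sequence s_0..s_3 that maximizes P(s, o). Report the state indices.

path = [3, 1, 0, 3]

t=0: δ = [4.167e-02, 2.778e-02, 6.250e-02, 1.042e-01, 2.083e-02]  (obs o_0=5)
t=1: δ = [2.894e-03, 6.510e-03, 6.510e-03, 4.340e-03, 7.234e-04]  ψ = [3, 3, 3, 3, 3]  (obs o_1=2)
t=2: δ = [6.782e-04, 1.356e-04, 1.808e-04, 1.407e-04, 9.042e-05]  ψ = [1, 1, 2, 0, 1]  (obs o_2=1)
t=3: δ = [4.710e-06, 4.710e-06, 1.507e-05, 6.593e-05, 1.884e-05]  ψ = [0, 0, 2, 0, 0]  (obs o_3=4)
backtrack: best end state = 3; path = [3, 1, 0, 3]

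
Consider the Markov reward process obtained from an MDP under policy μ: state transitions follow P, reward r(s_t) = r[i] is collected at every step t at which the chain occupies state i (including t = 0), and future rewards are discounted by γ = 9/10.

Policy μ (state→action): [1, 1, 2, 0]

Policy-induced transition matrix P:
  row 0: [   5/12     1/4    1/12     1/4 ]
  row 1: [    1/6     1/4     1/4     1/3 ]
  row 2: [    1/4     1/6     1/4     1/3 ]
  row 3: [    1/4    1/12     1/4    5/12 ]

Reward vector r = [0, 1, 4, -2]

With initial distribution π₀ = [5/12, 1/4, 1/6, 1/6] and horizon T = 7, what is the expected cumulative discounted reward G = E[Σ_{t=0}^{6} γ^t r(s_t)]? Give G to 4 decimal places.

G = 1.8983

t=0: π = [0.4167, 0.2500, 0.1667, 0.1667], E[r] = 0.5833, γ^t·E[r] = 0.583333, running G = 0.583333
t=1: π = [0.2986, 0.2083, 0.1806, 0.3125], E[r] = 0.3056, γ^t·E[r] = 0.275000, running G = 0.858333
t=2: π = [0.2824, 0.1829, 0.2002, 0.3345], E[r] = 0.3148, γ^t·E[r] = 0.255000, running G = 1.113333
t=3: π = [0.2818, 0.1776, 0.2029, 0.3377], E[r] = 0.3139, γ^t·E[r] = 0.228867, running G = 1.342201
t=4: π = [0.2822, 0.1768, 0.2030, 0.3380], E[r] = 0.3130, γ^t·E[r] = 0.205327, running G = 1.547527
t=5: π = [0.2823, 0.1767, 0.2030, 0.3380], E[r] = 0.3127, γ^t·E[r] = 0.184625, running G = 1.732153
t=6: π = [0.2823, 0.1768, 0.2030, 0.3380], E[r] = 0.3126, γ^t·E[r] = 0.166134, running G = 1.898286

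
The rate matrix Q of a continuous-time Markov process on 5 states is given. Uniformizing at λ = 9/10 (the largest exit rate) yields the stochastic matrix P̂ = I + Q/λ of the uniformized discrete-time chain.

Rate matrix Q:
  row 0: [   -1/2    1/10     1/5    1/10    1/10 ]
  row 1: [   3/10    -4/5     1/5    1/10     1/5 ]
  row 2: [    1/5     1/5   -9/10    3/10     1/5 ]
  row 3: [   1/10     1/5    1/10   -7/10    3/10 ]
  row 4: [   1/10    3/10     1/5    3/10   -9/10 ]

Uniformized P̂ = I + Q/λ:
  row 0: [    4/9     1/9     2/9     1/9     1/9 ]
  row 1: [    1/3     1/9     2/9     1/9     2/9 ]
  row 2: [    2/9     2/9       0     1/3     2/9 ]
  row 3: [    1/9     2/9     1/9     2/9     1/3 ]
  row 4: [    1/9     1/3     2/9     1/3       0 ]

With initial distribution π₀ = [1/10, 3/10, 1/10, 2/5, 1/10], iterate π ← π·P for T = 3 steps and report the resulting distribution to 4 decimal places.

π = [0.2560, 0.1912, 0.1610, 0.2096, 0.1822]

t=0: π = [0.1000, 0.3000, 0.1000, 0.4000, 0.1000]
t=1: π = [0.2222, 0.1889, 0.1556, 0.2000, 0.2333]
t=2: π = [0.2444, 0.2025, 0.1654, 0.2198, 0.1679]
t=3: π = [0.2560, 0.1912, 0.1610, 0.2096, 0.1822]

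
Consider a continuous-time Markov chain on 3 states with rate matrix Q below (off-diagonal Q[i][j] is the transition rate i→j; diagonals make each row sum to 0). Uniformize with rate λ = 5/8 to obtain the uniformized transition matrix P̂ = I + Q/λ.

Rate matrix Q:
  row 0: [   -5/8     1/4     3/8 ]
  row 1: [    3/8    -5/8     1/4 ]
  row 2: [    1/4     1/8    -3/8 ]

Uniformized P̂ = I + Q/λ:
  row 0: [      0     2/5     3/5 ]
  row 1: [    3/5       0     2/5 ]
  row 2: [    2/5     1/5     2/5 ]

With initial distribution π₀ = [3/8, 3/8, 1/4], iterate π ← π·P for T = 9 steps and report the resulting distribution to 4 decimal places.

t=0: π = [0.3750, 0.3750, 0.2500]
t=1: π = [0.3250, 0.2000, 0.4750]
t=2: π = [0.3100, 0.2250, 0.4650]
t=3: π = [0.3210, 0.2170, 0.4620]
t=4: π = [0.3150, 0.2208, 0.4642]
t=5: π = [0.3182, 0.2188, 0.4630]
t=6: π = [0.3165, 0.2199, 0.4636]
t=7: π = [0.3174, 0.2193, 0.4633]
t=8: π = [0.3169, 0.2196, 0.4635]
t=9: π = [0.3172, 0.2195, 0.4634]

π = [0.3172, 0.2195, 0.4634]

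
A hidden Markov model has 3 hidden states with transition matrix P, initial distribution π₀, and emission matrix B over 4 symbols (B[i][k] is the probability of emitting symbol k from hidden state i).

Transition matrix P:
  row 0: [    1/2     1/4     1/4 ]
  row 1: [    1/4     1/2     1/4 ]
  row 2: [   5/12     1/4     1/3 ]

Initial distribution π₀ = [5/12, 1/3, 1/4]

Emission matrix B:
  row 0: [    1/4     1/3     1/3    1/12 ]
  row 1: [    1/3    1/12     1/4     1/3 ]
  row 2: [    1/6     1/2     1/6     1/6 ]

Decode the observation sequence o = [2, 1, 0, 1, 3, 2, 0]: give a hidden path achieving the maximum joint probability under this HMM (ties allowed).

t=0: δ = [1.389e-01, 8.333e-02, 4.167e-02]  (obs o_0=2)
t=1: δ = [2.315e-02, 3.472e-03, 1.736e-02]  ψ = [0, 1, 0]  (obs o_1=1)
t=2: δ = [2.894e-03, 1.929e-03, 9.645e-04]  ψ = [0, 0, 0]  (obs o_2=0)
t=3: δ = [4.823e-04, 8.038e-05, 3.617e-04]  ψ = [0, 1, 0]  (obs o_3=1)
t=4: δ = [2.009e-05, 4.019e-05, 2.009e-05]  ψ = [0, 0, 0]  (obs o_4=3)
t=5: δ = [3.349e-06, 5.023e-06, 1.674e-06]  ψ = [0, 1, 1]  (obs o_5=2)
t=6: δ = [4.186e-07, 8.372e-07, 2.093e-07]  ψ = [0, 1, 1]  (obs o_6=0)
backtrack: best end state = 1; path = [0, 0, 0, 0, 1, 1, 1]

path = [0, 0, 0, 0, 1, 1, 1]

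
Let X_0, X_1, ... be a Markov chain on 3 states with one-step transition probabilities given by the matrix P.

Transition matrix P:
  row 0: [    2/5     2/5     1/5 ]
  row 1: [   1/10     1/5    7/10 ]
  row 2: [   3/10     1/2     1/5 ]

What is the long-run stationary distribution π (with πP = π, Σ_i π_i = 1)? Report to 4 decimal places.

Balance equations π_j = Σ_i π_i·P[i][j]:
  π_0 = 2/5·π_0 + 1/10·π_1 + 3/10·π_2
  π_1 = 2/5·π_0 + 1/5·π_1 + 1/2·π_2
  normalize: π_0 + π_1 + π_2 = 1
Solving the linear system gives exactly π = [29/115, 42/115, 44/115].

π = [0.2522, 0.3652, 0.3826]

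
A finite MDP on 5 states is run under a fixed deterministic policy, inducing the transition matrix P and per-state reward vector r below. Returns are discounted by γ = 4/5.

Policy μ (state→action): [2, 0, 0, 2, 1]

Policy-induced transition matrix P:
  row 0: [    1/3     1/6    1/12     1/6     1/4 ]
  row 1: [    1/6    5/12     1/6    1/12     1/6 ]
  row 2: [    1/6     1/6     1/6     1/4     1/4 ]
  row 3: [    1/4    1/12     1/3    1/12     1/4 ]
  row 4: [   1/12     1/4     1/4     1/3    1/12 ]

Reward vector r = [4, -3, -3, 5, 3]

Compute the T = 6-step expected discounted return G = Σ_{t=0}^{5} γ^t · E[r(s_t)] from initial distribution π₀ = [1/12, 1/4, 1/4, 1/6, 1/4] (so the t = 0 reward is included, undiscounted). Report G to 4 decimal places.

G = 3.0688

t=0: π = [0.0833, 0.2500, 0.2500, 0.1667, 0.2500], E[r] = 0.4167, γ^t·E[r] = 0.416667, running G = 0.416667
t=1: π = [0.1736, 0.2361, 0.2083, 0.1944, 0.1875], E[r] = 0.8958, γ^t·E[r] = 0.716667, running G = 1.133333
t=2: π = [0.1962, 0.2251, 0.2002, 0.1794, 0.1991], E[r] = 1.0029, γ^t·E[r] = 0.641852, running G = 1.775185
t=3: π = [0.1977, 0.2246, 0.1968, 0.1828, 0.1981], E[r] = 1.0350, γ^t·E[r] = 0.529926, running G = 2.305111
t=4: π = [0.1984, 0.2241, 0.1972, 0.1821, 0.1983], E[r] = 1.0351, γ^t·E[r] = 0.423984, running G = 2.729095
t=5: π = [0.1984, 0.2240, 0.1970, 0.1823, 0.1983], E[r] = 1.0367, γ^t·E[r] = 0.339698, running G = 3.068793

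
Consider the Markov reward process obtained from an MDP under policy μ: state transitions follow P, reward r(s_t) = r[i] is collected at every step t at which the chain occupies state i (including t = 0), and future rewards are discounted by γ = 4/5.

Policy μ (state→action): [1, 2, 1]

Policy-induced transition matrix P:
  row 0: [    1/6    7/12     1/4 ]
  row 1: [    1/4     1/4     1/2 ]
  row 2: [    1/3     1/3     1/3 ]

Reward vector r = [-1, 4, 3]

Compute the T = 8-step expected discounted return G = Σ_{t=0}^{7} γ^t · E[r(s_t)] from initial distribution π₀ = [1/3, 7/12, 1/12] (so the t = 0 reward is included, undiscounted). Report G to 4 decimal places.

t=0: π = [0.3333, 0.5833, 0.0833], E[r] = 2.2500, γ^t·E[r] = 2.250000, running G = 2.250000
t=1: π = [0.2292, 0.3681, 0.4028], E[r] = 2.4514, γ^t·E[r] = 1.961111, running G = 4.211111
t=2: π = [0.2645, 0.3600, 0.3756], E[r] = 2.3021, γ^t·E[r] = 1.473333, running G = 5.684444
t=3: π = [0.2593, 0.3695, 0.3713], E[r] = 2.3324, γ^t·E[r] = 1.194198, running G = 6.878642
t=4: π = [0.2593, 0.3674, 0.3733], E[r] = 2.3300, γ^t·E[r] = 0.954375, running G = 7.833017
t=5: π = [0.2595, 0.3676, 0.3729], E[r] = 2.3296, γ^t·E[r] = 0.763352, running G = 8.596369
t=6: π = [0.2595, 0.3676, 0.3730], E[r] = 2.3298, γ^t·E[r] = 0.610733, running G = 9.207102
t=7: π = [0.2595, 0.3676, 0.3730], E[r] = 2.3297, γ^t·E[r] = 0.488579, running G = 9.695681

G = 9.6957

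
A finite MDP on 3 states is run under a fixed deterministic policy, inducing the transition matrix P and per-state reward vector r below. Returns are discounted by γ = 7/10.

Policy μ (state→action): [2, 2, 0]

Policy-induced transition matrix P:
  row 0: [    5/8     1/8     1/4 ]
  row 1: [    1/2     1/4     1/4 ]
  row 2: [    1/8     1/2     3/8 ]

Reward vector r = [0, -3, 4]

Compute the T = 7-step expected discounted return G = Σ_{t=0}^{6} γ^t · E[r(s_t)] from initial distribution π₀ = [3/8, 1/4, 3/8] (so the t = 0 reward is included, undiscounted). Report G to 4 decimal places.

G = 1.4185

t=0: π = [0.3750, 0.2500, 0.3750], E[r] = 0.7500, γ^t·E[r] = 0.750000, running G = 0.750000
t=1: π = [0.4063, 0.2969, 0.2969], E[r] = 0.2969, γ^t·E[r] = 0.207813, running G = 0.957813
t=2: π = [0.4395, 0.2734, 0.2871], E[r] = 0.3281, γ^t·E[r] = 0.160781, running G = 1.118594
t=3: π = [0.4473, 0.2668, 0.2859], E[r] = 0.3430, γ^t·E[r] = 0.117655, running G = 1.236249
t=4: π = [0.4487, 0.2656, 0.2857], E[r] = 0.3463, γ^t·E[r] = 0.083135, running G = 1.319384
t=5: π = [0.4489, 0.2653, 0.2857], E[r] = 0.3468, γ^t·E[r] = 0.058291, running G = 1.377675
t=6: π = [0.4490, 0.2653, 0.2857], E[r] = 0.3469, γ^t·E[r] = 0.040815, running G = 1.418490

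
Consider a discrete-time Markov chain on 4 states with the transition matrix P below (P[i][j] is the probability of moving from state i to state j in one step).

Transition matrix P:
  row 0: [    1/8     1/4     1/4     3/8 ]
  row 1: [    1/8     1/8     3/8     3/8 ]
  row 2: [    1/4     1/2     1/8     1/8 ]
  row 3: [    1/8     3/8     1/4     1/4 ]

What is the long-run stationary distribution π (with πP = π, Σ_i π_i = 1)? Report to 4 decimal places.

π = [0.1571, 0.3100, 0.2567, 0.2763]

Balance equations π_j = Σ_i π_i·P[i][j]:
  π_0 = 1/8·π_0 + 1/8·π_1 + 1/4·π_2 + 1/8·π_3
  π_1 = 1/4·π_0 + 1/8·π_1 + 1/2·π_2 + 3/8·π_3
  π_2 = 1/4·π_0 + 3/8·π_1 + 1/8·π_2 + 1/4·π_3
  normalize: π_0 + π_1 + π_2 + π_3 = 1
Solving the linear system gives exactly π = [112/713, 221/713, 183/713, 197/713].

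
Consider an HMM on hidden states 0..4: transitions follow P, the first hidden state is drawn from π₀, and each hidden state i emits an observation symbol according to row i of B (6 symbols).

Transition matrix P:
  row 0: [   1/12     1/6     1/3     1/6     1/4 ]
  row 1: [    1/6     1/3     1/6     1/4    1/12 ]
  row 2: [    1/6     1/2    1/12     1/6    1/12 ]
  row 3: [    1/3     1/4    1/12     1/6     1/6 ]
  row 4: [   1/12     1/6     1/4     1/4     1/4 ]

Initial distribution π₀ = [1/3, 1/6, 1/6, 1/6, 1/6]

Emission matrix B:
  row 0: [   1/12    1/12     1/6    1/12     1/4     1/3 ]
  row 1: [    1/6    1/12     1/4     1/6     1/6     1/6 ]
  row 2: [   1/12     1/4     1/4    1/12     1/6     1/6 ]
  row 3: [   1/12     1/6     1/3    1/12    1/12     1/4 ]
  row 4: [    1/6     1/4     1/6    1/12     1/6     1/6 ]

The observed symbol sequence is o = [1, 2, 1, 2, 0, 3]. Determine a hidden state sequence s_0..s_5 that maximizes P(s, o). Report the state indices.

path = [2, 1, 2, 1, 1, 1]

t=0: δ = [2.778e-02, 1.389e-02, 4.167e-02, 2.778e-02, 4.167e-02]  (obs o_0=1)
t=1: δ = [1.543e-03, 5.208e-03, 2.604e-03, 3.472e-03, 1.736e-03]  ψ = [3, 2, 4, 4, 4]  (obs o_1=2)
t=2: δ = [9.645e-05, 1.447e-04, 2.170e-04, 2.170e-04, 1.447e-04]  ψ = [3, 1, 1, 1, 3]  (obs o_2=1)
t=3: δ = [1.206e-05, 2.713e-05, 9.042e-06, 1.206e-05, 6.028e-06]  ψ = [3, 2, 4, 1, 3]  (obs o_3=2)
t=4: δ = [3.768e-07, 1.507e-06, 3.768e-07, 5.651e-07, 5.023e-07]  ψ = [1, 1, 1, 1, 0]  (obs o_4=0)
t=5: δ = [2.093e-08, 8.372e-08, 2.093e-08, 3.140e-08, 1.047e-08]  ψ = [1, 1, 1, 1, 1]  (obs o_5=3)
backtrack: best end state = 1; path = [2, 1, 2, 1, 1, 1]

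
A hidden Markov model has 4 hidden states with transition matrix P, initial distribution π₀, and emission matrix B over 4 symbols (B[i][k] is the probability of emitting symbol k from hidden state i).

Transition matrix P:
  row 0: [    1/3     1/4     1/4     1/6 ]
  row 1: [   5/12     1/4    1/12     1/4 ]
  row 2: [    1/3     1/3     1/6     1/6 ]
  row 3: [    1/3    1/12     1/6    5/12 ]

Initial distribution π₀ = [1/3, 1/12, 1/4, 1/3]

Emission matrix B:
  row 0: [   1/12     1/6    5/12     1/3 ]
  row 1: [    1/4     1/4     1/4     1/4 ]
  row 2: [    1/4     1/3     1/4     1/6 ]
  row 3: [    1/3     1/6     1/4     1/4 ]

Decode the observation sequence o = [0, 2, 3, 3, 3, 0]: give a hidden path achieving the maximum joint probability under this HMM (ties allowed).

path = [3, 3, 3, 3, 3, 3]

t=0: δ = [2.778e-02, 2.083e-02, 6.250e-02, 1.111e-01]  (obs o_0=0)
t=1: δ = [1.543e-02, 5.208e-03, 4.630e-03, 1.157e-02]  ψ = [3, 2, 3, 3]  (obs o_1=2)
t=2: δ = [1.715e-03, 9.645e-04, 6.430e-04, 1.206e-03]  ψ = [0, 0, 0, 3]  (obs o_2=3)
t=3: δ = [1.905e-04, 1.072e-04, 7.144e-05, 1.256e-04]  ψ = [0, 0, 0, 3]  (obs o_3=3)
t=4: δ = [2.117e-05, 1.191e-05, 7.938e-06, 1.308e-05]  ψ = [0, 0, 0, 3]  (obs o_4=3)
t=5: δ = [5.880e-07, 1.323e-06, 1.323e-06, 1.817e-06]  ψ = [0, 0, 0, 3]  (obs o_5=0)
backtrack: best end state = 3; path = [3, 3, 3, 3, 3, 3]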